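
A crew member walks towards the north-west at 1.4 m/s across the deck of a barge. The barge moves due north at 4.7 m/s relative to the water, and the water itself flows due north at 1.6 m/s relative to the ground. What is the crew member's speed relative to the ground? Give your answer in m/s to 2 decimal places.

7.36 m/s

In east/north components (m/s): crew member relative to barge = (-0.990, 0.990); barge relative to water = (0.000, 4.700); water relative to ground = (0.000, 1.600).
Sum = (-0.990, 7.290) m/s.
Speed = |(-0.990, 7.290)| = 7.357 m/s.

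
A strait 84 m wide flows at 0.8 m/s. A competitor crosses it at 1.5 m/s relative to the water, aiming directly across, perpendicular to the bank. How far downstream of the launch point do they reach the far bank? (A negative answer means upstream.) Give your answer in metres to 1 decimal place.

44.8 m

Perpendicular speed = 1.500 m/s; crossing time = 84 / 1.500 = 56.000 s.
Net downstream speed = 0.800 m/s.
Drift = 0.800 × 56.000 = 44.800 m (downstream).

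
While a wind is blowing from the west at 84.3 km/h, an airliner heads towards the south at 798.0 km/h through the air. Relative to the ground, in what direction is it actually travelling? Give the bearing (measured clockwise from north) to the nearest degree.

174°

Taking east as x and north as y: velocity relative to the air = (0.000, -798.000) km/h; the air relative to ground = (84.300, 0.000) km/h.
Velocity relative to ground = (0.000, -798.000) + (84.300, 0.000) = (84.300, -798.000) km/h.
Bearing = atan2(84.30, -798.00) = 173.97° clockwise from north.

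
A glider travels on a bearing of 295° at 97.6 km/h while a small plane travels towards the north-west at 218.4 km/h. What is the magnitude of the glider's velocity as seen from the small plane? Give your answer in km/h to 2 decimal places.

131.01 km/h

Taking east as x and north as y: glider velocity = (-88.456, 41.248) km/h; small plane velocity = (-154.432, 154.432) km/h.
Velocity of glider relative to small plane = (-88.456, 41.248) − (-154.432, 154.432) = (65.976, -113.185) km/h.
Magnitude = |(65.976, -113.185)| = 131.010 km/h.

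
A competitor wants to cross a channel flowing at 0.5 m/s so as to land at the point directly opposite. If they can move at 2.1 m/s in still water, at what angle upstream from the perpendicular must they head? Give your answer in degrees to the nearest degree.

14°

To cancel the current, the upstream component of the competitor's velocity must equal the flow: 2.1 sin θ = 0.5.
sin θ = 0.5 / 2.1 = 0.2381.
θ = arcsin(0.2381) = 13.774°.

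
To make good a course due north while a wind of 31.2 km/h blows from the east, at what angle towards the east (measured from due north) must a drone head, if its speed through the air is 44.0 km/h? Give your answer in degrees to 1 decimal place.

The wind pushes perpendicular to the desired track; the heading must have a component into the wind equal to 31.2 km/h: 44.0 sin θ = 31.2.
sin θ = 0.7091, so θ = 45.161°.

45.2°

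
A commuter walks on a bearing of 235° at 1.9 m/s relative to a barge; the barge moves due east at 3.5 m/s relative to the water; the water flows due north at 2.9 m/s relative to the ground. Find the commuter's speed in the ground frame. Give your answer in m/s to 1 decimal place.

2.7 m/s

In east/north components (m/s): commuter relative to barge = (-1.556, -1.090); barge relative to water = (3.500, 0.000); water relative to ground = (0.000, 2.900).
Sum = (1.944, 1.810) m/s.
Speed = |(1.944, 1.810)| = 2.656 m/s.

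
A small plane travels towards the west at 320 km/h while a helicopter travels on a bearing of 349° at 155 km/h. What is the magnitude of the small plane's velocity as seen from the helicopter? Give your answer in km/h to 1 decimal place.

Taking east as x and north as y: small plane velocity = (-320.000, 0.000) km/h; helicopter velocity = (-29.575, 152.152) km/h.
Velocity of small plane relative to helicopter = (-320.000, 0.000) − (-29.575, 152.152) = (-290.425, -152.152) km/h.
Magnitude = |(-290.425, -152.152)| = 327.867 km/h.

327.9 km/h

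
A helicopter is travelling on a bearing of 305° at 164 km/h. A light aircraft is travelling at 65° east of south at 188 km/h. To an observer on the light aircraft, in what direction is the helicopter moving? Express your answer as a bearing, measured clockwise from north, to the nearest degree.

Taking east as x and north as y: helicopter velocity = (-134.341, 94.067) km/h; light aircraft velocity = (170.386, -79.452) km/h.
Velocity of helicopter relative to light aircraft = (-134.341, 94.067) − (170.386, -79.452) = (-304.727, 173.519) km/h.
Bearing = atan2(-304.73, 173.52) = 299.66° clockwise from north.

300°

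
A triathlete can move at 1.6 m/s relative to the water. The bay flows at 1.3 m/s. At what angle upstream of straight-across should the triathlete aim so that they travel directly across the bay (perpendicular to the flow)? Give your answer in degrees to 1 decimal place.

54.3°

To cancel the current, the upstream component of the triathlete's velocity must equal the flow: 1.6 sin θ = 1.3.
sin θ = 1.3 / 1.6 = 0.8125.
θ = arcsin(0.8125) = 54.341°.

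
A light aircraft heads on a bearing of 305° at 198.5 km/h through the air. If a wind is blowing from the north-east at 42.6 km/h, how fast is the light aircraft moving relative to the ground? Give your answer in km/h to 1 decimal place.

Taking east as x and north as y: velocity relative to the air = (-162.602, 113.855) km/h; the air relative to ground = (-30.123, -30.123) km/h.
Velocity relative to ground = (-162.602, 113.855) + (-30.123, -30.123) = (-192.724, 83.732) km/h.
Speed = |(-192.724, 83.732)| = 210.128 km/h.

210.1 km/h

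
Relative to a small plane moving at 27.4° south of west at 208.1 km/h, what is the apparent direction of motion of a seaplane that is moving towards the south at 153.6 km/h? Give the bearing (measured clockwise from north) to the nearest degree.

Taking east as x and north as y: seaplane velocity = (0.000, -153.600) km/h; small plane velocity = (-184.754, -95.768) km/h.
Velocity of seaplane relative to small plane = (0.000, -153.600) − (-184.754, -95.768) = (184.754, -57.832) km/h.
Bearing = atan2(184.75, -57.83) = 107.38° clockwise from north.

107°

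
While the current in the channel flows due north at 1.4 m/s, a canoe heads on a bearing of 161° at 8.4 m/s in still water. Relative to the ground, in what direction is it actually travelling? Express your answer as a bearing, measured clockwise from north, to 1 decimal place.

157.3°

Taking east as x and north as y: velocity relative to the water = (2.735, -7.942) m/s; the water relative to ground = (0.000, 1.400) m/s.
Velocity relative to ground = (2.735, -7.942) + (0.000, 1.400) = (2.735, -6.542) m/s.
Bearing = atan2(2.73, -6.54) = 157.31° clockwise from north.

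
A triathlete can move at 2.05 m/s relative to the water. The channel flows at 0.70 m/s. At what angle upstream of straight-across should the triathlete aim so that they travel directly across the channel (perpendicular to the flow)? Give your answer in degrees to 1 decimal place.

20.0°

To cancel the current, the upstream component of the triathlete's velocity must equal the flow: 2.05 sin θ = 0.70.
sin θ = 0.70 / 2.05 = 0.3415.
θ = arcsin(0.3415) = 19.966°.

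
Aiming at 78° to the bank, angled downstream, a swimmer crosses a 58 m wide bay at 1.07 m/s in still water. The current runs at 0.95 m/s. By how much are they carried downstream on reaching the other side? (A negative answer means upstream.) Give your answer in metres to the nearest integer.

Perpendicular speed = 1.047 m/s; crossing time = 58 / 1.047 = 55.417 s.
Net downstream speed = 1.172 m/s.
Drift = 1.172 × 55.417 = 64.974 m (downstream).

65 m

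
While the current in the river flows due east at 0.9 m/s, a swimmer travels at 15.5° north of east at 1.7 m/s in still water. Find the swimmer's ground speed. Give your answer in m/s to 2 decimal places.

2.58 m/s

Taking east as x and north as y: velocity relative to the water = (1.638, 0.454) m/s; the water relative to ground = (0.900, 0.000) m/s.
Velocity relative to ground = (1.638, 0.454) + (0.900, 0.000) = (2.538, 0.454) m/s.
Speed = |(2.538, 0.454)| = 2.579 m/s.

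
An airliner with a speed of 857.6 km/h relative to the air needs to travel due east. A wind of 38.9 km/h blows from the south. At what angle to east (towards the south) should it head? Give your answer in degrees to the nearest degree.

The wind pushes perpendicular to the desired track; the heading must have a component into the wind equal to 38.9 km/h: 857.6 sin θ = 38.9.
sin θ = 0.0454, so θ = 2.600°.

3°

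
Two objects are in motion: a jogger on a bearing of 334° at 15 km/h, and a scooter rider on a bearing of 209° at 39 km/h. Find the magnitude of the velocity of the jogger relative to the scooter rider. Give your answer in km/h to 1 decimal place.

49.2 km/h

Taking east as x and north as y: jogger velocity = (-6.576, 13.482) km/h; scooter rider velocity = (-18.908, -34.110) km/h.
Velocity of jogger relative to scooter rider = (-6.576, 13.482) − (-18.908, -34.110) = (12.332, 47.592) km/h.
Magnitude = |(12.332, 47.592)| = 49.164 km/h.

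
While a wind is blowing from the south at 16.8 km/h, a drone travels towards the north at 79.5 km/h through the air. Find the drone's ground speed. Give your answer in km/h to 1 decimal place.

Taking east as x and north as y: velocity relative to the air = (0.000, 79.500) km/h; the air relative to ground = (0.000, 16.800) km/h.
Velocity relative to ground = (0.000, 79.500) + (0.000, 16.800) = (0.000, 96.300) km/h.
Speed = |(0.000, 96.300)| = 96.300 km/h.

96.3 km/h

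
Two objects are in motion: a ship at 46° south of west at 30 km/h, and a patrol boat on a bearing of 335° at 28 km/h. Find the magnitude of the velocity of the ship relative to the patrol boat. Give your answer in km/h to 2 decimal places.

Taking east as x and north as y: ship velocity = (-20.840, -21.580) km/h; patrol boat velocity = (-11.833, 25.377) km/h.
Velocity of ship relative to patrol boat = (-20.840, -21.580) − (-11.833, 25.377) = (-9.006, -46.957) km/h.
Magnitude = |(-9.006, -46.957)| = 47.813 km/h.

47.81 km/h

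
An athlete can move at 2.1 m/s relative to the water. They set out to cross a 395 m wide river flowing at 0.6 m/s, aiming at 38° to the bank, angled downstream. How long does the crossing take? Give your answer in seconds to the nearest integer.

306 s

The component of the athlete's velocity perpendicular to the bank is 2.1 × sin 38° = 1.293 m/s.
The flow acts along the bank and has no component across it.
Time = 395 / 1.293 = 305.517 s.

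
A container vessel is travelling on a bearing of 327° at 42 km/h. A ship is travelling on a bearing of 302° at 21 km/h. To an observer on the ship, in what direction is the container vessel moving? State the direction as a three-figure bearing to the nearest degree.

Taking east as x and north as y: container vessel velocity = (-22.875, 35.224) km/h; ship velocity = (-17.809, 11.128) km/h.
Velocity of container vessel relative to ship = (-22.875, 35.224) − (-17.809, 11.128) = (-5.066, 24.096) km/h.
Bearing = atan2(-5.07, 24.10) = 348.13° clockwise from north.

348°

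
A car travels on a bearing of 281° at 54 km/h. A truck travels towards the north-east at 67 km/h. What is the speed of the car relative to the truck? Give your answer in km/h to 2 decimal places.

Taking east as x and north as y: car velocity = (-53.008, 10.304) km/h; truck velocity = (47.376, 47.376) km/h.
Velocity of car relative to truck = (-53.008, 10.304) − (47.376, 47.376) = (-100.384, -37.072) km/h.
Magnitude = |(-100.384, -37.072)| = 107.011 km/h.

107.01 km/h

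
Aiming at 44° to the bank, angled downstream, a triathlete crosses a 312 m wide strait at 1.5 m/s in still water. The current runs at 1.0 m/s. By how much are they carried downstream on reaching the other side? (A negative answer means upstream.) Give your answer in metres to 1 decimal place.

622.5 m

Perpendicular speed = 1.042 m/s; crossing time = 312 / 1.042 = 299.428 s.
Net downstream speed = 2.079 m/s.
Drift = 2.079 × 299.428 = 622.513 m (downstream).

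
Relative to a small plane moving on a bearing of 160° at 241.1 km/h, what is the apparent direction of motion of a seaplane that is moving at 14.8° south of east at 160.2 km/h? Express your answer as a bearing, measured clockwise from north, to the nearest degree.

Taking east as x and north as y: seaplane velocity = (154.885, -40.922) km/h; small plane velocity = (82.461, -226.560) km/h.
Velocity of seaplane relative to small plane = (154.885, -40.922) − (82.461, -226.560) = (72.424, 185.637) km/h.
Bearing = atan2(72.42, 185.64) = 21.31° clockwise from north.

021°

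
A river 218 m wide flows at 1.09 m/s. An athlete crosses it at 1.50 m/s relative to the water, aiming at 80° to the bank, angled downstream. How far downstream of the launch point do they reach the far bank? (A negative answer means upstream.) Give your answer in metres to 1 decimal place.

Perpendicular speed = 1.477 m/s; crossing time = 218 / 1.477 = 147.575 s.
Net downstream speed = 1.350 m/s.
Drift = 1.350 × 147.575 = 199.296 m (downstream).

199.3 m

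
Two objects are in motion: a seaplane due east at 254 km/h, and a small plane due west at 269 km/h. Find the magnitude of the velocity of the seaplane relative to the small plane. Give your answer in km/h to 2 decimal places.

Taking east as x and north as y: seaplane velocity = (254.000, 0.000) km/h; small plane velocity = (-269.000, 0.000) km/h.
Velocity of seaplane relative to small plane = (254.000, 0.000) − (-269.000, 0.000) = (523.000, 0.000) km/h.
Magnitude = |(523.000, 0.000)| = 523.000 km/h.

523.00 km/h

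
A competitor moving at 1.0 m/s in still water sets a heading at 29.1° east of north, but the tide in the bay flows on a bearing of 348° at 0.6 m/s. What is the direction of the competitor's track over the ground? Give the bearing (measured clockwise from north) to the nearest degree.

014°

Taking east as x and north as y: velocity relative to the water = (0.486, 0.874) m/s; the water relative to ground = (-0.125, 0.587) m/s.
Velocity relative to ground = (0.486, 0.874) + (-0.125, 0.587) = (0.362, 1.461) m/s.
Bearing = atan2(0.36, 1.46) = 13.90° clockwise from north.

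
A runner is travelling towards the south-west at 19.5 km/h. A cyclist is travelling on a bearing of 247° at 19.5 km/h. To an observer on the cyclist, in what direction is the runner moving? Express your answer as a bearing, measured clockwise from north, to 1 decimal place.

Taking east as x and north as y: runner velocity = (-13.789, -13.789) km/h; cyclist velocity = (-17.950, -7.619) km/h.
Velocity of runner relative to cyclist = (-13.789, -13.789) − (-17.950, -7.619) = (4.161, -6.169) km/h.
Bearing = atan2(4.16, -6.17) = 146.00° clockwise from north.

146.0°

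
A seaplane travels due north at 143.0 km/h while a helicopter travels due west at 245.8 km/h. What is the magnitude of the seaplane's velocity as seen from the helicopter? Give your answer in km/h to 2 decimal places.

Taking east as x and north as y: seaplane velocity = (0.000, 143.000) km/h; helicopter velocity = (-245.800, 0.000) km/h.
Velocity of seaplane relative to helicopter = (0.000, 143.000) − (-245.800, 0.000) = (245.800, 143.000) km/h.
Magnitude = |(245.800, 143.000)| = 284.371 km/h.

284.37 km/h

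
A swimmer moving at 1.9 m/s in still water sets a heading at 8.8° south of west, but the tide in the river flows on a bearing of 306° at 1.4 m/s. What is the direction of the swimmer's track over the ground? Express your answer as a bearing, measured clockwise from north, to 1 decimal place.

280.0°

Taking east as x and north as y: velocity relative to the water = (-1.878, -0.291) m/s; the water relative to ground = (-1.133, 0.823) m/s.
Velocity relative to ground = (-1.878, -0.291) + (-1.133, 0.823) = (-3.010, 0.532) m/s.
Bearing = atan2(-3.01, 0.53) = 280.03° clockwise from north.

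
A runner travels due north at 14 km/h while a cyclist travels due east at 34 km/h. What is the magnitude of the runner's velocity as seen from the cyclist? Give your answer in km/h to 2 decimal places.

Taking east as x and north as y: runner velocity = (0.000, 14.000) km/h; cyclist velocity = (34.000, 0.000) km/h.
Velocity of runner relative to cyclist = (0.000, 14.000) − (34.000, 0.000) = (-34.000, 14.000) km/h.
Magnitude = |(-34.000, 14.000)| = 36.770 km/h.

36.77 km/h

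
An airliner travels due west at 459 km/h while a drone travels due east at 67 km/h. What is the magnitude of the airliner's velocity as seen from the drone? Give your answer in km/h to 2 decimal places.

Taking east as x and north as y: airliner velocity = (-459.000, 0.000) km/h; drone velocity = (67.000, 0.000) km/h.
Velocity of airliner relative to drone = (-459.000, 0.000) − (67.000, 0.000) = (-526.000, 0.000) km/h.
Magnitude = |(-526.000, 0.000)| = 526.000 km/h.

526.00 km/h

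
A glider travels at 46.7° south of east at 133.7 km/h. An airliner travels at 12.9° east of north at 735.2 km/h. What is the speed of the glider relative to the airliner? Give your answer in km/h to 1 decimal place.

817.2 km/h

Taking east as x and north as y: glider velocity = (91.694, -97.303) km/h; airliner velocity = (164.133, 716.644) km/h.
Velocity of glider relative to airliner = (91.694, -97.303) − (164.133, 716.644) = (-72.440, -813.948) km/h.
Magnitude = |(-72.440, -813.948)| = 817.165 km/h.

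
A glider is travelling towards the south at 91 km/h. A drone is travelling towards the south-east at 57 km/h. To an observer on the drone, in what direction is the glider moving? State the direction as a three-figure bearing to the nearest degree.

218°

Taking east as x and north as y: glider velocity = (0.000, -91.000) km/h; drone velocity = (40.305, -40.305) km/h.
Velocity of glider relative to drone = (0.000, -91.000) − (40.305, -40.305) = (-40.305, -50.695) km/h.
Bearing = atan2(-40.31, -50.69) = 218.49° clockwise from north.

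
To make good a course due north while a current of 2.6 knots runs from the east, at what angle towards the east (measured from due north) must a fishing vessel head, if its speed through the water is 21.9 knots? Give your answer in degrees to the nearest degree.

7°

The current pushes perpendicular to the desired track; the heading must have a component into the current equal to 2.6 knots: 21.9 sin θ = 2.6.
sin θ = 0.1187, so θ = 6.818°.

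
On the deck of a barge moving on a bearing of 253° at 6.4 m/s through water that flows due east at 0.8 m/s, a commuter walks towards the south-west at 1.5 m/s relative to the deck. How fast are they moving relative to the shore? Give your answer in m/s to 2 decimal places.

In east/north components (m/s): commuter relative to barge = (-1.061, -1.061); barge relative to water = (-6.120, -1.871); water relative to ground = (0.800, 0.000).
Sum = (-6.381, -2.932) m/s.
Speed = |(-6.381, -2.932)| = 7.022 m/s.

7.02 m/s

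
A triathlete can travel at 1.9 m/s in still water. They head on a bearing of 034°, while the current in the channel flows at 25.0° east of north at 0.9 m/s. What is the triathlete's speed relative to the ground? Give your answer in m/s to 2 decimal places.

Taking east as x and north as y: velocity relative to the water = (1.062, 1.575) m/s; the water relative to ground = (0.380, 0.816) m/s.
Velocity relative to ground = (1.062, 1.575) + (0.380, 0.816) = (1.443, 2.391) m/s.
Speed = |(1.443, 2.391)| = 2.792 m/s.

2.79 m/s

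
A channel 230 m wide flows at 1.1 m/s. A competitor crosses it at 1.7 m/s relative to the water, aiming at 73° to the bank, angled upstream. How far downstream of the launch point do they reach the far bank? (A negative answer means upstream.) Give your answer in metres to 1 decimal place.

85.3 m

Perpendicular speed = 1.626 m/s; crossing time = 230 / 1.626 = 141.476 s.
Net downstream speed = 0.603 m/s.
Drift = 0.603 × 141.476 = 85.305 m (downstream).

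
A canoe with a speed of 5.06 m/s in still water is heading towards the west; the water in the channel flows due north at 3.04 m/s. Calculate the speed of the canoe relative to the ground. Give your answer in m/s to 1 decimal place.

5.9 m/s

Taking east as x and north as y: velocity relative to the water = (-5.060, 0.000) m/s; the water relative to ground = (0.000, 3.040) m/s.
Velocity relative to ground = (-5.060, 0.000) + (0.000, 3.040) = (-5.060, 3.040) m/s.
Speed = |(-5.060, 3.040)| = 5.903 m/s.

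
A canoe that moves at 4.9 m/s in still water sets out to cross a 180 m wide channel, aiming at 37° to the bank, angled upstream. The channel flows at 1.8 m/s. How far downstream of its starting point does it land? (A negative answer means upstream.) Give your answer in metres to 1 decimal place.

-129.0 m

Perpendicular speed = 2.949 m/s; crossing time = 180 / 2.949 = 61.040 s.
Net downstream speed = -2.113 m/s.
Drift = -2.113 × 61.040 = -128.996 m (upstream).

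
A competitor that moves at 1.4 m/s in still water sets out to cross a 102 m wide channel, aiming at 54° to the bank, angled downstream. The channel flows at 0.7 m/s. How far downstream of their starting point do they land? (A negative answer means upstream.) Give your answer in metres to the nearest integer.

137 m

Perpendicular speed = 1.133 m/s; crossing time = 102 / 1.133 = 90.056 s.
Net downstream speed = 1.523 m/s.
Drift = 1.523 × 90.056 = 137.147 m (downstream).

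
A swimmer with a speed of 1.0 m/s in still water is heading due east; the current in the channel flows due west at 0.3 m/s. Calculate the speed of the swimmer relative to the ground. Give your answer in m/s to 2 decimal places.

0.70 m/s

Taking east as x and north as y: velocity relative to the water = (1.000, 0.000) m/s; the water relative to ground = (-0.300, 0.000) m/s.
Velocity relative to ground = (1.000, 0.000) + (-0.300, 0.000) = (0.700, 0.000) m/s.
Speed = |(0.700, 0.000)| = 0.700 m/s.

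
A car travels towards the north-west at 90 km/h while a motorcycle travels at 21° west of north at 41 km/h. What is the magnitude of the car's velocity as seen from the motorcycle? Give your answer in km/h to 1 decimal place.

55.1 km/h

Taking east as x and north as y: car velocity = (-63.640, 63.640) km/h; motorcycle velocity = (-14.693, 38.277) km/h.
Velocity of car relative to motorcycle = (-63.640, 63.640) − (-14.693, 38.277) = (-48.947, 25.363) km/h.
Magnitude = |(-48.947, 25.363)| = 55.127 km/h.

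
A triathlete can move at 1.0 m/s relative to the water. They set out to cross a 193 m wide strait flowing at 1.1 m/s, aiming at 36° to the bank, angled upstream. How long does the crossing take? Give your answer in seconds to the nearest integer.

The component of the triathlete's velocity perpendicular to the bank is 1.0 × sin 36° = 0.588 m/s.
The current is parallel to the bank, so it does not affect the crossing time.
Time = 193 / 0.588 = 328.351 s.

328 s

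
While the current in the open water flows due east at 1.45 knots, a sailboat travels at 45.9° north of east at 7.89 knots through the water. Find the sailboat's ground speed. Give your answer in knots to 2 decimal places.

8.96 knots

Taking east as x and north as y: velocity relative to the water = (5.491, 5.666) knots; the water relative to ground = (1.450, 0.000) knots.
Velocity relative to ground = (5.491, 5.666) + (1.450, 0.000) = (6.941, 5.666) knots.
Speed = |(6.941, 5.666)| = 8.960 knots.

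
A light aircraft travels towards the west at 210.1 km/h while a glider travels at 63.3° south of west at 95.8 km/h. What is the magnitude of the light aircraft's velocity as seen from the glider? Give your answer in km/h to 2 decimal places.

Taking east as x and north as y: light aircraft velocity = (-210.100, 0.000) km/h; glider velocity = (-43.045, -85.585) km/h.
Velocity of light aircraft relative to glider = (-210.100, 0.000) − (-43.045, -85.585) = (-167.055, 85.585) km/h.
Magnitude = |(-167.055, 85.585)| = 187.703 km/h.

187.70 km/h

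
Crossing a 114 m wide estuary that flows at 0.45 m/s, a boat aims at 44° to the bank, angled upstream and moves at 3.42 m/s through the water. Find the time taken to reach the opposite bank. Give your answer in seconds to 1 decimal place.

The component of the boat's velocity perpendicular to the bank is 3.42 × sin 44° = 2.376 m/s.
Only the cross-stream component determines the crossing time; the current contributes nothing perpendicular to the bank.
Time = 114 / 2.376 = 47.985 s.

48.0 s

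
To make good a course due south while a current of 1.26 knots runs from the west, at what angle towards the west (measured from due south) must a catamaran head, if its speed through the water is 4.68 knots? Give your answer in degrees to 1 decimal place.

15.6°

The current pushes perpendicular to the desired track; the heading must have a component into the current equal to 1.26 knots: 4.68 sin θ = 1.26.
sin θ = 0.2692, so θ = 15.618°.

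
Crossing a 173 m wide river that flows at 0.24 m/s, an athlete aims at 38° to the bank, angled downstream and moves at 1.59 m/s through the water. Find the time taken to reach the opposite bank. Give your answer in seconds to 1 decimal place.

The component of the athlete's velocity perpendicular to the bank is 1.59 × sin 38° = 0.979 m/s.
The current is parallel to the bank, so it does not affect the crossing time.
Time = 173 / 0.979 = 176.729 s.

176.7 s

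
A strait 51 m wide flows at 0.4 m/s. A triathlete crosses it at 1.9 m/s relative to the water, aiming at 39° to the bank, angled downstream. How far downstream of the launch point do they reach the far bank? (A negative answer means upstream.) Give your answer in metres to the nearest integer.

80 m

Perpendicular speed = 1.196 m/s; crossing time = 51 / 1.196 = 42.653 s.
Net downstream speed = 1.877 m/s.
Drift = 1.877 × 42.653 = 80.041 m (downstream).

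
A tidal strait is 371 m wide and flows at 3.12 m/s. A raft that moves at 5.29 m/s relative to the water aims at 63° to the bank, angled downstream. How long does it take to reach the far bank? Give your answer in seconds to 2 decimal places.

The component of the raft's velocity perpendicular to the bank is 5.29 × sin 63° = 4.713 m/s.
Only the cross-stream component determines the crossing time; the current contributes nothing perpendicular to the bank.
Time = 371 / 4.713 = 78.711 s.

78.71 s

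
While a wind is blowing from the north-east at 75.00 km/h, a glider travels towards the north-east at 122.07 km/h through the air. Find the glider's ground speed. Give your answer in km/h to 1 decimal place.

Taking east as x and north as y: velocity relative to the air = (86.317, 86.317) km/h; the air relative to ground = (-53.033, -53.033) km/h.
Velocity relative to ground = (86.317, 86.317) + (-53.033, -53.033) = (33.284, 33.284) km/h.
Speed = |(33.284, 33.284)| = 47.070 km/h.

47.1 km/h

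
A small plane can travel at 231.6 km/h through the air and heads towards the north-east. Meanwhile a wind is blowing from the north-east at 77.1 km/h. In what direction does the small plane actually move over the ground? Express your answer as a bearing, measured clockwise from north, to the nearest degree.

045°

Taking east as x and north as y: velocity relative to the air = (163.766, 163.766) km/h; the air relative to ground = (-54.518, -54.518) km/h.
Velocity relative to ground = (163.766, 163.766) + (-54.518, -54.518) = (109.248, 109.248) km/h.
Bearing = atan2(109.25, 109.25) = 45.00° clockwise from north.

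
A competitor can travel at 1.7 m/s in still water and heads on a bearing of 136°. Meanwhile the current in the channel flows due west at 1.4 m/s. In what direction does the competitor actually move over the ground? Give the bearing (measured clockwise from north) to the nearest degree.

190°

Taking east as x and north as y: velocity relative to the water = (1.181, -1.223) m/s; the water relative to ground = (-1.400, 0.000) m/s.
Velocity relative to ground = (1.181, -1.223) + (-1.400, 0.000) = (-0.219, -1.223) m/s.
Bearing = atan2(-0.22, -1.22) = 190.16° clockwise from north.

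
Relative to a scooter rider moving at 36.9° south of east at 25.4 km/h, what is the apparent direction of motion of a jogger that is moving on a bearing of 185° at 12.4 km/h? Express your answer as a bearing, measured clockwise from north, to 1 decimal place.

Taking east as x and north as y: jogger velocity = (-1.081, -12.353) km/h; scooter rider velocity = (20.312, -15.251) km/h.
Velocity of jogger relative to scooter rider = (-1.081, -12.353) − (20.312, -15.251) = (-21.393, 2.898) km/h.
Bearing = atan2(-21.39, 2.90) = 277.71° clockwise from north.

277.7°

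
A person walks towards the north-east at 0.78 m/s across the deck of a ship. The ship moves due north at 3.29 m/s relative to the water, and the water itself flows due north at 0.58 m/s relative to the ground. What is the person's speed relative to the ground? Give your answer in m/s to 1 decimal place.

In east/north components (m/s): person relative to ship = (0.552, 0.552); ship relative to water = (0.000, 3.290); water relative to ground = (0.000, 0.580).
Sum = (0.552, 4.422) m/s.
Speed = |(0.552, 4.422)| = 4.456 m/s.

4.5 m/s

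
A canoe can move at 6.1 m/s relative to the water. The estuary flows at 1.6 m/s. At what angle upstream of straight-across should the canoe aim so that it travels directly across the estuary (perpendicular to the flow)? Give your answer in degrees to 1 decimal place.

15.2°

To cancel the current, the upstream component of the canoe's velocity must equal the flow: 6.1 sin θ = 1.6.
sin θ = 1.6 / 6.1 = 0.2623.
θ = arcsin(0.2623) = 15.206°.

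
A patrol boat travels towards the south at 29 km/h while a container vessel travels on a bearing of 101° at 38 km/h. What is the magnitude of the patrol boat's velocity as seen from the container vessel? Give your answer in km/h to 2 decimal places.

43.18 km/h

Taking east as x and north as y: patrol boat velocity = (0.000, -29.000) km/h; container vessel velocity = (37.302, -7.251) km/h.
Velocity of patrol boat relative to container vessel = (0.000, -29.000) − (37.302, -7.251) = (-37.302, -21.749) km/h.
Magnitude = |(-37.302, -21.749)| = 43.179 km/h.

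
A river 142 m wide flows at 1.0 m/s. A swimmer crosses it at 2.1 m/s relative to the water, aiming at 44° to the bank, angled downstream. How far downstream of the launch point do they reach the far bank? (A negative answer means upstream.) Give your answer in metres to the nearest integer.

244 m

Perpendicular speed = 1.459 m/s; crossing time = 142 / 1.459 = 97.341 s.
Net downstream speed = 2.511 m/s.
Drift = 2.511 × 97.341 = 244.387 m (downstream).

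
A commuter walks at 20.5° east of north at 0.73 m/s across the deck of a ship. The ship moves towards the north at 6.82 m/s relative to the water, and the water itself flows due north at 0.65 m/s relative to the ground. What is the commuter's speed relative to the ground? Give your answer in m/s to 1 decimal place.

8.2 m/s

In east/north components (m/s): commuter relative to ship = (0.256, 0.684); ship relative to water = (0.000, 6.820); water relative to ground = (0.000, 0.650).
Sum = (0.256, 8.154) m/s.
Speed = |(0.256, 8.154)| = 8.158 m/s.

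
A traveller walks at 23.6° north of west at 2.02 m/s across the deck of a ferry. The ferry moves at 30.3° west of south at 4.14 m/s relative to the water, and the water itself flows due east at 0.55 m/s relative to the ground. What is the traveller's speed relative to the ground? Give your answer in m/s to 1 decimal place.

4.4 m/s

In east/north components (m/s): traveller relative to ferry = (-1.851, 0.809); ferry relative to water = (-2.089, -3.574); water relative to ground = (0.550, 0.000).
Sum = (-3.390, -2.766) m/s.
Speed = |(-3.390, -2.766)| = 4.375 m/s.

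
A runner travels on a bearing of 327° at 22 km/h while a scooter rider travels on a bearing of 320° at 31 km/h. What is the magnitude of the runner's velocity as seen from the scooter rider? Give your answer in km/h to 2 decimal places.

9.55 km/h

Taking east as x and north as y: runner velocity = (-11.982, 18.451) km/h; scooter rider velocity = (-19.926, 23.747) km/h.
Velocity of runner relative to scooter rider = (-11.982, 18.451) − (-19.926, 23.747) = (7.944, -5.297) km/h.
Magnitude = |(7.944, -5.297)| = 9.548 km/h.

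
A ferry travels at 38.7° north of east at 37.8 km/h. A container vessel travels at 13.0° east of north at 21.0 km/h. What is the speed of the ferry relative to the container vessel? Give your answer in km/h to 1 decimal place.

25.0 km/h

Taking east as x and north as y: ferry velocity = (29.500, 23.634) km/h; container vessel velocity = (4.724, 20.462) km/h.
Velocity of ferry relative to container vessel = (29.500, 23.634) − (4.724, 20.462) = (24.776, 3.172) km/h.
Magnitude = |(24.776, 3.172)| = 24.979 km/h.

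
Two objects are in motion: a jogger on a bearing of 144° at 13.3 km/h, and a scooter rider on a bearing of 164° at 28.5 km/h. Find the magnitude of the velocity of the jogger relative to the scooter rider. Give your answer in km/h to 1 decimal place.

Taking east as x and north as y: jogger velocity = (7.818, -10.760) km/h; scooter rider velocity = (7.856, -27.396) km/h.
Velocity of jogger relative to scooter rider = (7.818, -10.760) − (7.856, -27.396) = (-0.038, 16.636) km/h.
Magnitude = |(-0.038, 16.636)| = 16.636 km/h.

16.6 km/h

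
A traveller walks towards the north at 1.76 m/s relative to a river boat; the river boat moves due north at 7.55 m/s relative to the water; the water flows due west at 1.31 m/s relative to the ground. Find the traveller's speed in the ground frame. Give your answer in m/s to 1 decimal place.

In east/north components (m/s): traveller relative to river boat = (0.000, 1.760); river boat relative to water = (0.000, 7.550); water relative to ground = (-1.310, 0.000).
Sum = (-1.310, 9.310) m/s.
Speed = |(-1.310, 9.310)| = 9.402 m/s.

9.4 m/s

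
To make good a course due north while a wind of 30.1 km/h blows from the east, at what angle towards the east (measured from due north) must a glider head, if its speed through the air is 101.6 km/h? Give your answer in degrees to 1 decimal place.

The wind pushes perpendicular to the desired track; the heading must have a component into the wind equal to 30.1 km/h: 101.6 sin θ = 30.1.
sin θ = 0.2963, so θ = 17.233°.

17.2°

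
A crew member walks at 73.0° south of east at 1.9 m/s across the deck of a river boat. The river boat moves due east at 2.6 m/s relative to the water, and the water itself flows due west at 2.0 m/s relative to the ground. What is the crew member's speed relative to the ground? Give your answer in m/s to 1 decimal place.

2.2 m/s

In east/north components (m/s): crew member relative to river boat = (0.556, -1.817); river boat relative to water = (2.600, 0.000); water relative to ground = (-2.000, 0.000).
Sum = (1.156, -1.817) m/s.
Speed = |(1.156, -1.817)| = 2.153 m/s.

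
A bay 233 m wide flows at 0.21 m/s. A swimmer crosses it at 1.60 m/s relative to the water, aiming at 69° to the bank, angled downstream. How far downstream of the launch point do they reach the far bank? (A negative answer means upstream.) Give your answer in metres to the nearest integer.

122 m

Perpendicular speed = 1.494 m/s; crossing time = 233 / 1.494 = 155.985 s.
Net downstream speed = 0.783 m/s.
Drift = 0.783 × 155.985 = 122.197 m (downstream).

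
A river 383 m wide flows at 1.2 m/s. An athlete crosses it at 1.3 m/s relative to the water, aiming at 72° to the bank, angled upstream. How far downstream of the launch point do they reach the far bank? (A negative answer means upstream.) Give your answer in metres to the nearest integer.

Perpendicular speed = 1.236 m/s; crossing time = 383 / 1.236 = 309.777 s.
Net downstream speed = 0.798 m/s.
Drift = 0.798 × 309.777 = 247.288 m (downstream).

247 m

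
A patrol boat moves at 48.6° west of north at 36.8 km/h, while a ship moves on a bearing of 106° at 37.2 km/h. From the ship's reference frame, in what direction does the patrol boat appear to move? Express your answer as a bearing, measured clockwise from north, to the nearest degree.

Taking east as x and north as y: patrol boat velocity = (-27.604, 24.336) km/h; ship velocity = (35.759, -10.254) km/h.
Velocity of patrol boat relative to ship = (-27.604, 24.336) − (35.759, -10.254) = (-63.363, 34.590) km/h.
Bearing = atan2(-63.36, 34.59) = 298.63° clockwise from north.

299°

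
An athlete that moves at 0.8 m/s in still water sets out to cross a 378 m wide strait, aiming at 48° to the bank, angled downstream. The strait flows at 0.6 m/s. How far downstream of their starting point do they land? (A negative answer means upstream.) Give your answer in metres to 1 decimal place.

Perpendicular speed = 0.595 m/s; crossing time = 378 / 0.595 = 635.811 s.
Net downstream speed = 1.135 m/s.
Drift = 1.135 × 635.811 = 721.840 m (downstream).

721.8 m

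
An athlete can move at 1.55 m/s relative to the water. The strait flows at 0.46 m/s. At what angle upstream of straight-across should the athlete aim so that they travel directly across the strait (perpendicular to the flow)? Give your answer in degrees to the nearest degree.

To cancel the current, the upstream component of the athlete's velocity must equal the flow: 1.55 sin θ = 0.46.
sin θ = 0.46 / 1.55 = 0.2968.
θ = arcsin(0.2968) = 17.264°.

17°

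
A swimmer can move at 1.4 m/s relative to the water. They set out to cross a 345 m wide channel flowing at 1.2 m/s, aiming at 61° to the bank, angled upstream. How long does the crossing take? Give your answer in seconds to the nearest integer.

282 s

The component of the swimmer's velocity perpendicular to the bank is 1.4 × sin 61° = 1.224 m/s.
The flow acts along the bank and has no component across it.
Time = 345 / 1.224 = 281.755 s.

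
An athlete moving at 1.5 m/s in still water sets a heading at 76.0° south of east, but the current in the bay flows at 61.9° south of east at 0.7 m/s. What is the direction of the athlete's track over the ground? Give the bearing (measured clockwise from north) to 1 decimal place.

Taking east as x and north as y: velocity relative to the water = (0.363, -1.455) m/s; the water relative to ground = (0.330, -0.617) m/s.
Velocity relative to ground = (0.363, -1.455) + (0.330, -0.617) = (0.693, -2.073) m/s.
Bearing = atan2(0.69, -2.07) = 161.52° clockwise from north.

161.5°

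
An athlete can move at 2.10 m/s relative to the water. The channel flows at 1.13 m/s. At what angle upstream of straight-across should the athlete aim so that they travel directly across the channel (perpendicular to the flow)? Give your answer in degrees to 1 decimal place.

32.6°

To cancel the current, the upstream component of the athlete's velocity must equal the flow: 2.10 sin θ = 1.13.
sin θ = 1.13 / 2.10 = 0.5381.
θ = arcsin(0.5381) = 32.554°.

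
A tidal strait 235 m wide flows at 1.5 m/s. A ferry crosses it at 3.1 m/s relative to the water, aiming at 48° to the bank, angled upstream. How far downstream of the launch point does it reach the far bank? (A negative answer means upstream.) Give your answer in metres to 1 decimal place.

Perpendicular speed = 2.304 m/s; crossing time = 235 / 2.304 = 102.008 s.
Net downstream speed = -0.574 m/s.
Drift = -0.574 × 102.008 = -58.583 m (upstream).

-58.6 m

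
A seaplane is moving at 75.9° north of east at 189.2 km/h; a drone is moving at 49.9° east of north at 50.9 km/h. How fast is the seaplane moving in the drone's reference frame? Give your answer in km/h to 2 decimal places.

150.88 km/h

Taking east as x and north as y: seaplane velocity = (46.092, 183.500) km/h; drone velocity = (38.934, 32.786) km/h.
Velocity of seaplane relative to drone = (46.092, 183.500) − (38.934, 32.786) = (7.157, 150.714) km/h.
Magnitude = |(7.157, 150.714)| = 150.884 km/h.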